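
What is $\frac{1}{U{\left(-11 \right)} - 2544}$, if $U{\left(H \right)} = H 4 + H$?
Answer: $- \frac{1}{2599} \approx -0.00038476$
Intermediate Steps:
$U{\left(H \right)} = 5 H$ ($U{\left(H \right)} = 4 H + H = 5 H$)
$\frac{1}{U{\left(-11 \right)} - 2544} = \frac{1}{5 \left(-11\right) - 2544} = \frac{1}{-55 - 2544} = \frac{1}{-2599} = - \frac{1}{2599}$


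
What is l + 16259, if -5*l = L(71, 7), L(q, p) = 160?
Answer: 16227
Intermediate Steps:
l = -32 (l = -⅕*160 = -32)
l + 16259 = -32 + 16259 = 16227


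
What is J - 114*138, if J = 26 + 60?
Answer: -15646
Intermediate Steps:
J = 86
J - 114*138 = 86 - 114*138 = 86 - 15732 = -15646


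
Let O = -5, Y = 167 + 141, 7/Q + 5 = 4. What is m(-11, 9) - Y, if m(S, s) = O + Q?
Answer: -320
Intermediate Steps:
Q = -7 (Q = 7/(-5 + 4) = 7/(-1) = 7*(-1) = -7)
Y = 308
m(S, s) = -12 (m(S, s) = -5 - 7 = -12)
m(-11, 9) - Y = -12 - 1*308 = -12 - 308 = -320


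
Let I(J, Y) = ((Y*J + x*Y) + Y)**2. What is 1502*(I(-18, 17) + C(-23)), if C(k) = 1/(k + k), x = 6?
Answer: 1208038323/23 ≈ 5.2523e+7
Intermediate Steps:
C(k) = 1/(2*k)
I(J, Y) = (7*Y + J*Y)**2 (I(J, Y) = ((Y*J + 6*Y) + Y)**2 = ((J*Y + 6*Y) + Y)**2 = ((6*Y + J*Y) + Y)**2 = (7*Y + J*Y)**2)
1502*(I(-18, 17) + C(-23)) = 1502*(17**2*(7 - 18)**2 + (1/2)/(-23)) = 1502*(289*(-11)**2 + (1/2)*(-1/23)) = 1502*(289*121 - 1/46) = 1502*(34969 - 1/46) = 1502*(1608573/46) = 1208038323/23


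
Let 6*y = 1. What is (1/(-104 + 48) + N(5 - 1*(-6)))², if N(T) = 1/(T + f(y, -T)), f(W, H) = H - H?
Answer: 2025/379456 ≈ 0.0053366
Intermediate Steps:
y = ⅙ (y = (⅙)*1 = ⅙ ≈ 0.16667)
f(W, H) = 0
N(T) = 1/T (N(T) = 1/(T + 0) = 1/T)
(1/(-104 + 48) + N(5 - 1*(-6)))² = (1/(-104 + 48) + 1/(5 - 1*(-6)))² = (1/(-56) + 1/(5 + 6))² = (-1/56 + 1/11)² = (45/616)² = 2025/379456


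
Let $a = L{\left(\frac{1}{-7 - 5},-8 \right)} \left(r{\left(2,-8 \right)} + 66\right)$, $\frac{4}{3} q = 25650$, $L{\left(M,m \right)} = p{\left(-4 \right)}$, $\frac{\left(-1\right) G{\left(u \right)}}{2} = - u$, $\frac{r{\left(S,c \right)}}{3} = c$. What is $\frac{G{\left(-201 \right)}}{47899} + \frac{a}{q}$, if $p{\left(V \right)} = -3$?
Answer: $- \frac{161038}{10777275} \approx -0.014942$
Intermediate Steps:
$r{\left(S,c \right)} = 3 c$
$G{\left(u \right)} = 2 u$ ($G{\left(u \right)} = - 2 \left(- u\right) = 2 u$)
$L{\left(M,m \right)} = -3$
$q = \frac{38475}{2}$ ($q = \frac{3}{4} \cdot 25650 = \frac{38475}{2} \approx 19238.0$)
$a = -126$ ($a = - 3 \left(3 \left(-8\right) + 66\right) = - 3 \left(-24 + 66\right) = \left(-3\right) 42 = -126$)
$\frac{G{\left(-201 \right)}}{47899} + \frac{a}{q} = \frac{2 \left(-201\right)}{47899} - \frac{126}{\frac{38475}{2}} = \left(-402\right) \frac{1}{47899} - \frac{28}{4275} = - \frac{402}{47899} - \frac{28}{4275} = - \frac{161038}{10777275}$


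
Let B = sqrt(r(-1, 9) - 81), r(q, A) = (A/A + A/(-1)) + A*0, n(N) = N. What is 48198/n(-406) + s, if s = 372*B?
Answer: -831/7 + 372*I*sqrt(89) ≈ -118.71 + 3509.4*I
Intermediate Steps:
r(q, A) = 1 - A (r(q, A) = (1 + A*(-1)) + 0 = (1 - A) + 0 = 1 - A)
B = I*sqrt(89) (B = sqrt((1 - 1*9) - 81) = sqrt((1 - 9) - 81) = sqrt(-8 - 81) = sqrt(-89) = I*sqrt(89) ≈ 9.434*I)
s = 372*I*sqrt(89) (s = 372*(I*sqrt(89)) = 372*I*sqrt(89) ≈ 3509.4*I)
48198/n(-406) + s = 48198/(-406) + 372*I*sqrt(89) = 48198*(-1/406) + 372*I*sqrt(89) = -831/7 + 372*I*sqrt(89)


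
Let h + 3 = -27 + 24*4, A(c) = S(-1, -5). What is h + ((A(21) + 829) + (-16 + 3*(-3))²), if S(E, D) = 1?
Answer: 1521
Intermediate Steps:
A(c) = 1
h = 66 (h = -3 + (-27 + 24*4) = -3 + (-27 + 96) = -3 + 69 = 66)
h + ((A(21) + 829) + (-16 + 3*(-3))²) = 66 + ((1 + 829) + (-16 + 3*(-3))²) = 66 + (830 + (-16 - 9)²) = 66 + (830 + (-25)²) = 66 + (830 + 625) = 66 + 1455 = 1521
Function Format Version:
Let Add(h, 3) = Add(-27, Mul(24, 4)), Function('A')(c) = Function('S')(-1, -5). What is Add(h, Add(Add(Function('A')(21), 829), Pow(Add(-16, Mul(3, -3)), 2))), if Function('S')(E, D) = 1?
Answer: 1521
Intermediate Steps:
Function('A')(c) = 1
h = 66 (h = Add(-3, Add(-27, Mul(24, 4))) = Add(-3, Add(-27, 96)) = Add(-3, 69) = 66)
Add(h, Add(Add(Function('A')(21), 829), Pow(Add(-16, Mul(3, -3)), 2))) = Add(66, Add(Add(1, 829), Pow(Add(-16, Mul(3, -3)), 2))) = Add(66, Add(830, Pow(Add(-16, -9), 2))) = Add(66, Add(830, Pow(-25, 2))) = Add(66, Add(830, 625)) = Add(66, 1455) = 1521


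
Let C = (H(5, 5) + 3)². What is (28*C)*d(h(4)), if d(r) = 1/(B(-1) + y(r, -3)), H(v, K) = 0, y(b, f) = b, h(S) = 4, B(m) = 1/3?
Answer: 756/13 ≈ 58.154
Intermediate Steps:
B(m) = ⅓
C = 9 (C = (0 + 3)² = 3² = 9)
d(r) = 1/(⅓ + r)
(28*C)*d(h(4)) = (28*9)*(3/(1 + 3*4)) = 252*(3/(1 + 12)) = 252*(3/13) = 756/13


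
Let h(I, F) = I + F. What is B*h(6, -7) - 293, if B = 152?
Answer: -445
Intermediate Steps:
h(I, F) = F + I
B*h(6, -7) - 293 = 152*(-7 + 6) - 293 = 152*(-1) - 293 = -152 - 293 = -445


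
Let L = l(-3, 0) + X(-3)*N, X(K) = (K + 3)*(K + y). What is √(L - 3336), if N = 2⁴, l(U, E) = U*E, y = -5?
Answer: 2*I*√834 ≈ 57.758*I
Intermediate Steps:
X(K) = (-5 + K)*(3 + K) (X(K) = (K + 3)*(K - 5) = (3 + K)*(-5 + K) = (-5 + K)*(3 + K))
l(U, E) = E*U
N = 16
L = 0 (L = 0*(-3) + (-15 + (-3)² - 2*(-3))*16 = 0 + (-15 + 9 + 6)*16 = 0 + 0*16 = 0 + 0 = 0)
√(L - 3336) = √(0 - 3336) = √(-3336) = 2*I*√834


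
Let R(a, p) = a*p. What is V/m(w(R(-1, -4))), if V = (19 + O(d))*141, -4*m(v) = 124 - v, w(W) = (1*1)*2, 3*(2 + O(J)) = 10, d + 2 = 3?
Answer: -94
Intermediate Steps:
d = 1 (d = -2 + 3 = 1)
O(J) = 4/3 (O(J) = -2 + (⅓)*10 = -2 + 10/3 = 4/3)
w(W) = 2 (w(W) = 1*2 = 2)
m(v) = -31 + v/4 (m(v) = -(124 - v)/4 = -31 + v/4)
V = 2867 (V = (19 + 4/3)*141 = (61/3)*141 = 2867)
V/m(w(R(-1, -4))) = 2867/(-31 + (¼)*2) = 2867/(-31 + ½) = 2867/(-61/2) = 2867*(-2/61) = -94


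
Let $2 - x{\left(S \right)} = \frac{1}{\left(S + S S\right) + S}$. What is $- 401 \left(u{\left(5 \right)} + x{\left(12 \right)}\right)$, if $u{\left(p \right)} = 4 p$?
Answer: $- \frac{1481695}{168} \approx -8819.6$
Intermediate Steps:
$x{\left(S \right)} = 2 - \frac{1}{S^{2} + 2 S}$ ($x{\left(S \right)} = 2 - \frac{1}{\left(S + S S\right) + S} = 2 - \frac{1}{\left(S + S^{2}\right) + S} = 2 - \frac{1}{S^{2} + 2 S}$)
$- 401 \left(u{\left(5 \right)} + x{\left(12 \right)}\right) = - 401 \left(4 \cdot 5 + \frac{-1 + 2 \cdot 12^{2} + 4 \cdot 12}{12 \left(2 + 12\right)}\right) = - 401 \left(20 + \frac{-1 + 2 \cdot 144 + 48}{12 \cdot 14}\right) = - 401 \left(20 + \frac{1}{12} \cdot \frac{1}{14} \left(-1 + 288 + 48\right)\right) = - 401 \left(20 + \frac{1}{12} \cdot \frac{1}{14} \cdot 335\right) = - 401 \left(20 + \frac{335}{168}\right) = \left(-401\right) \frac{3695}{168} = - \frac{1481695}{168}$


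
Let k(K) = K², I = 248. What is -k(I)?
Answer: -61504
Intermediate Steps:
-k(I) = -1*248² = -1*61504 = -61504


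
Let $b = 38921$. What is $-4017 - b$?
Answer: $-42938$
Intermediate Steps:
$-4017 - b = -4017 - 38921 = -42938$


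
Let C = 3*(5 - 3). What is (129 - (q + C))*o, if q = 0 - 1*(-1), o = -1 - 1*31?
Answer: -3904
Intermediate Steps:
o = -32 (o = -1 - 31 = -32)
q = 1 (q = 0 + 1 = 1)
C = 6 (C = 3*2 = 6)
(129 - (q + C))*o = (129 - (1 + 6))*(-32) = (129 - 1*7)*(-32) = (129 - 7)*(-32) = 122*(-32) = -3904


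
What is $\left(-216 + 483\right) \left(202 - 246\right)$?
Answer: $-11748$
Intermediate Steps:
$\left(-216 + 483\right) \left(202 - 246\right) = 267 \left(202 - 246\right) = 267 \left(-44\right) = -11748$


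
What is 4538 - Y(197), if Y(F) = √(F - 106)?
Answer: 4538 - √91 ≈ 4528.5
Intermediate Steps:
Y(F) = √(-106 + F)
4538 - Y(197) = 4538 - √(-106 + 197) = 4538 - √91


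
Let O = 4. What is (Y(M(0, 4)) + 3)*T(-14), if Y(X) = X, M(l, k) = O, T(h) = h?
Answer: -98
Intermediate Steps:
M(l, k) = 4
(Y(M(0, 4)) + 3)*T(-14) = (4 + 3)*(-14) = 7*(-14) = -98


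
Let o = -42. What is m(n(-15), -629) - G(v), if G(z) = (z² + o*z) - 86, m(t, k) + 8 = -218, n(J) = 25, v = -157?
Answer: -31383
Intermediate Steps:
m(t, k) = -226 (m(t, k) = -8 - 218 = -226)
G(z) = -86 + z² - 42*z (G(z) = (z² - 42*z) - 86 = -86 + z² - 42*z)
m(n(-15), -629) - G(v) = -226 - (-86 + (-157)² - 42*(-157)) = -226 - (-86 + 24649 + 6594) = -226 - 1*31157 = -226 - 31157 = -31383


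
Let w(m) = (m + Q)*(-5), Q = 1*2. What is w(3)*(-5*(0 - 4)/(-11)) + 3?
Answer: 533/11 ≈ 48.455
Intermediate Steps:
Q = 2
w(m) = -10 - 5*m (w(m) = (m + 2)*(-5) = (2 + m)*(-5) = -10 - 5*m)
w(3)*(-5*(0 - 4)/(-11)) + 3 = (-10 - 5*3)*(-5*(0 - 4)/(-11)) + 3 = (-10 - 15)*(-5*(-4)*(-1/11)) + 3 = -500*(-1)/11 + 3 = -25*(-20/11) + 3 = 500/11 + 3 = 533/11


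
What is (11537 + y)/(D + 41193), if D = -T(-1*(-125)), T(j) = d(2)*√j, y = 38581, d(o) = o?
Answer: 2064510774/1696862749 + 501180*√5/1696862749 ≈ 1.2173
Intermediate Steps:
T(j) = 2*√j
D = -10*√5 (D = -2*√(-1*(-125)) = -2*√125 = -2*5*√5 = -10*√5 ≈ -22.361)
(11537 + y)/(D + 41193) = (11537 + 38581)/(-10*√5 + 41193) = 50118/(41193 - 10*√5)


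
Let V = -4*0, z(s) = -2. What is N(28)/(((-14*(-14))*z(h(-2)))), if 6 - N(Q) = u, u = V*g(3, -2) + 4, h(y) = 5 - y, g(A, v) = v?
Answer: -1/196 ≈ -0.0051020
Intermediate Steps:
V = 0
u = 4 (u = 0*(-2) + 4 = 0 + 4 = 4)
N(Q) = 2 (N(Q) = 6 - 1*4 = 6 - 4 = 2)
N(28)/(((-14*(-14))*z(h(-2)))) = 2/((-14*(-14)*(-2))) = 2/((196*(-2))) = 2/(-392) = 2*(-1/392) = -1/196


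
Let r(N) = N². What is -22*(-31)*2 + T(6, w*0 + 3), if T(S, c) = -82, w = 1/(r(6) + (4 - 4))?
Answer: 1282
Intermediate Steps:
w = 1/36 (w = 1/(6² + (4 - 4)) = 1/(36 + 0) = 1/36 ≈ 0.027778)
-22*(-31)*2 + T(6, w*0 + 3) = -22*(-31)*2 - 82 = 682*2 - 82 = 1364 - 82 = 1282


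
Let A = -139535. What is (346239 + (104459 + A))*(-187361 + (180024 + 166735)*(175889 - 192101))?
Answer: -1749309928274847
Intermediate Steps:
(346239 + (104459 + A))*(-187361 + (180024 + 166735)*(175889 - 192101)) = (346239 + (104459 - 139535))*(-187361 + (180024 + 166735)*(175889 - 192101)) = (346239 - 35076)*(-187361 + 346759*(-16212)) = 311163*(-187361 - 5621656908) = 311163*(-5621844269) = -1749309928274847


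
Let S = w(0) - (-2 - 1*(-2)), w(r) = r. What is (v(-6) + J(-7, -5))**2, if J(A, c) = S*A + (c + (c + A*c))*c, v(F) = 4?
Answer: 14641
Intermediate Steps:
S = 0 (S = 0 - (-2 - 1*(-2)) = 0 - (-2 + 2) = 0 - 1*0 = 0 + 0 = 0)
J(A, c) = c*(2*c + A*c) (J(A, c) = 0*A + (c + (c + A*c))*c = 0 + (2*c + A*c)*c = 0 + c*(2*c + A*c) = c*(2*c + A*c))
(v(-6) + J(-7, -5))**2 = (4 + (-5)**2*(2 - 7))**2 = (4 + 25*(-5))**2 = (4 - 125)**2 = (-121)**2 = 14641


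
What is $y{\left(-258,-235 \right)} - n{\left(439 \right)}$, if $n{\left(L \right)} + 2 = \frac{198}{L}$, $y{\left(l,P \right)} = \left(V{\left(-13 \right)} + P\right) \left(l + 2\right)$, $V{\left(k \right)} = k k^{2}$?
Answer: $\frac{273318568}{439} \approx 6.2259 \cdot 10^{5}$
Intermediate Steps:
$V{\left(k \right)} = k^{3}$
$y{\left(l,P \right)} = \left(-2197 + P\right) \left(2 + l\right)$ ($y{\left(l,P \right)} = \left(\left(-13\right)^{3} + P\right) \left(l + 2\right) = \left(-2197 + P\right) \left(2 + l\right)$)
$n{\left(L \right)} = -2 + \frac{198}{L}$
$y{\left(-258,-235 \right)} - n{\left(439 \right)} = \left(-4394 - -566826 + 2 \left(-235\right) - -60630\right) - \left(-2 + \frac{198}{439}\right) = \left(-4394 + 566826 - 470 + 60630\right) - \left(-2 + 198 \cdot \frac{1}{439}\right) = 622592 - \left(-2 + \frac{198}{439}\right) = 622592 - - \frac{680}{439} = 622592 + \frac{680}{439} = \frac{273318568}{439}$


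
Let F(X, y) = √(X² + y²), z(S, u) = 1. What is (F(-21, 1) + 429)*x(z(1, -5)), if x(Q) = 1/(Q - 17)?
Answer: -429/16 - √442/16 ≈ -28.126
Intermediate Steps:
x(Q) = 1/(-17 + Q)
(F(-21, 1) + 429)*x(z(1, -5)) = (√((-21)² + 1²) + 429)/(-17 + 1) = (√(441 + 1) + 429)/(-16) = (√442 + 429)*(-1/16) = (429 + √442)*(-1/16) = -429/16 - √442/16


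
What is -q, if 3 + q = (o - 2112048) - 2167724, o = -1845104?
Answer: 6124879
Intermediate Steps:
q = -6124879 (q = -3 + ((-1845104 - 2112048) - 2167724) = -3 + (-3957152 - 2167724) = -3 - 6124876 = -6124879)
-q = -1*(-6124879) = 6124879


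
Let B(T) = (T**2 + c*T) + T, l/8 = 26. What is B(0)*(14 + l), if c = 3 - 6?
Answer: 0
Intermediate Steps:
l = 208 (l = 8*26 = 208)
c = -3
B(T) = T**2 - 2*T (B(T) = (T**2 - 3*T) + T = T**2 - 2*T)
B(0)*(14 + l) = (0*(-2 + 0))*(14 + 208) = (0*(-2))*222 = 0*222 = 0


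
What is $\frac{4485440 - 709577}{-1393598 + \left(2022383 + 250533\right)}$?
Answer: $\frac{1258621}{293106} \approx 4.2941$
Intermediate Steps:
$\frac{4485440 - 709577}{-1393598 + \left(2022383 + 250533\right)} = \frac{3775863}{-1393598 + 2272916} = \frac{3775863}{879318} = 3775863 \cdot \frac{1}{879318} = \frac{1258621}{293106}$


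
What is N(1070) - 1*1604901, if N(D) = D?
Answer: -1603831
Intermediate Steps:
N(1070) - 1*1604901 = 1070 - 1*1604901 = 1070 - 1604901 = -1603831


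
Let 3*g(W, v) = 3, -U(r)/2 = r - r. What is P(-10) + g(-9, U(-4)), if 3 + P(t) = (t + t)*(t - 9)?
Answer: 378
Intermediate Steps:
U(r) = 0 (U(r) = -2*(r - r) = -2*0 = 0)
g(W, v) = 1 (g(W, v) = (⅓)*3 = 1)
P(t) = -3 + 2*t*(-9 + t) (P(t) = -3 + (t + t)*(t - 9) = -3 + (2*t)*(-9 + t) = -3 + 2*t*(-9 + t))
P(-10) + g(-9, U(-4)) = (-3 - 18*(-10) + 2*(-10)²) + 1 = (-3 + 180 + 2*100) + 1 = (-3 + 180 + 200) + 1 = 377 + 1 = 378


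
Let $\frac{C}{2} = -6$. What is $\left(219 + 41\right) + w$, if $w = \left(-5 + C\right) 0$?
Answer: $260$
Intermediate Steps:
$C = -12$ ($C = 2 \left(-6\right) = -12$)
$w = 0$ ($w = \left(-5 - 12\right) 0 = \left(-17\right) 0 = 0$)
$\left(219 + 41\right) + w = \left(219 + 41\right) + 0 = 260 + 0 = 260$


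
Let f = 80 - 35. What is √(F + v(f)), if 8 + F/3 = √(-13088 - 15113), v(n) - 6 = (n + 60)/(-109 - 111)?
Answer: √(-8943 + 1452*I*√28201)/22 ≈ 15.583 + 16.165*I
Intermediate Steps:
f = 45
v(n) = 63/11 - n/220 (v(n) = 6 + (n + 60)/(-109 - 111) = 6 + (60 + n)/(-220) = 6 + (60 + n)*(-1/220) = 6 + (-3/11 - n/220) = 63/11 - n/220)
F = -24 + 3*I*√28201 (F = -24 + 3*√(-13088 - 15113) = -24 + 3*√(-28201) = -24 + 3*(I*√28201) = -24 + 3*I*√28201 ≈ -24.0 + 503.79*I)
√(F + v(f)) = √((-24 + 3*I*√28201) + (63/11 - 1/220*45)) = √((-24 + 3*I*√28201) + (63/11 - 9/44)) = √((-24 + 3*I*√28201) + 243/44) = √(-813/44 + 3*I*√28201)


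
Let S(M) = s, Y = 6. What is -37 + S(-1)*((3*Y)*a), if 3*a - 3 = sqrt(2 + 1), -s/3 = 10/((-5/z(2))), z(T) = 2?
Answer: 179 + 72*sqrt(3) ≈ 303.71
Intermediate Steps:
s = 12 (s = -30/((-5/2)) = -30/((-5*1/2)) = -30/(-5/2) = -30*(-2)/5 = -3*(-4) = 12)
a = 1 + sqrt(3)/3 (a = 1 + sqrt(2 + 1)/3 = 1 + sqrt(3)/3 ≈ 1.5774)
S(M) = 12
-37 + S(-1)*((3*Y)*a) = -37 + 12*((3*6)*(1 + sqrt(3)/3)) = -37 + 12*(18*(1 + sqrt(3)/3)) = -37 + 12*(18 + 6*sqrt(3)) = -37 + (216 + 72*sqrt(3)) = 179 + 72*sqrt(3)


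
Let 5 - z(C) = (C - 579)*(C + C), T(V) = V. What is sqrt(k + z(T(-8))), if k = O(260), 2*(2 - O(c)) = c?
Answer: I*sqrt(9515) ≈ 97.545*I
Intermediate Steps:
O(c) = 2 - c/2
k = -128 (k = 2 - 1/2*260 = 2 - 130 = -128)
z(C) = 5 - 2*C*(-579 + C) (z(C) = 5 - (C - 579)*(C + C) = 5 - (-579 + C)*2*C = 5 - 2*C*(-579 + C))
sqrt(k + z(T(-8))) = sqrt(-128 + (5 - 2*(-8)**2 + 1158*(-8))) = sqrt(-128 + (5 - 2*64 - 9264)) = sqrt(-128 + (5 - 128 - 9264)) = sqrt(-128 - 9387) = sqrt(-9515) = I*sqrt(9515)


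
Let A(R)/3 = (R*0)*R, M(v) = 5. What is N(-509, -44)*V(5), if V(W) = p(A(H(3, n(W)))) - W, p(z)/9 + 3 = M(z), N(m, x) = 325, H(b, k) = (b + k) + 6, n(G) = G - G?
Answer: 4225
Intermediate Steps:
n(G) = 0
H(b, k) = 6 + b + k
A(R) = 0 (A(R) = 3*((R*0)*R) = 3*(0*R) = 3*0 = 0)
p(z) = 18 (p(z) = -27 + 9*5 = -27 + 45 = 18)
V(W) = 18 - W
N(-509, -44)*V(5) = 325*(18 - 1*5) = 325*(18 - 5) = 325*13 = 4225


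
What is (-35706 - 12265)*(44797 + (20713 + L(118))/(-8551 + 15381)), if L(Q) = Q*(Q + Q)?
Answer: -14679705057941/6830 ≈ -2.1493e+9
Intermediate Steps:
L(Q) = 2*Q² (L(Q) = Q*(2*Q) = 2*Q²)
(-35706 - 12265)*(44797 + (20713 + L(118))/(-8551 + 15381)) = (-35706 - 12265)*(44797 + (20713 + 2*118²)/(-8551 + 15381)) = -47971*(44797 + (20713 + 2*13924)/6830) = -47971*(44797 + (20713 + 27848)*(1/6830)) = -47971*(44797 + 48561*(1/6830)) = -47971*(44797 + 48561/6830) = -47971*306012071/6830 = -14679705057941/6830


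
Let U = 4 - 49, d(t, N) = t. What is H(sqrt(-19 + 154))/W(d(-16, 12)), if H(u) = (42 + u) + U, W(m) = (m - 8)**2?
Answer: -1/192 + sqrt(15)/192 ≈ 0.014963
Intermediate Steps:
U = -45
W(m) = (-8 + m)**2
H(u) = -3 + u (H(u) = (42 + u) - 45 = -3 + u)
H(sqrt(-19 + 154))/W(d(-16, 12)) = (-3 + sqrt(-19 + 154))/((-8 - 16)**2) = (-3 + sqrt(135))/((-24)**2) = (-3 + 3*sqrt(15))/576 = (-3 + 3*sqrt(15))*(1/576) = -1/192 + sqrt(15)/192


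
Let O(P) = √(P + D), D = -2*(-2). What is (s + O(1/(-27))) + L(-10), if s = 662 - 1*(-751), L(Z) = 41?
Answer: 1454 + √321/9 ≈ 1456.0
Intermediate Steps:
D = 4
O(P) = √(4 + P) (O(P) = √(P + 4) = √(4 + P))
s = 1413 (s = 662 + 751 = 1413)
(s + O(1/(-27))) + L(-10) = (1413 + √(4 + 1/(-27))) + 41 = (1413 + √(4 - 1/27)) + 41 = (1413 + √(107/27)) + 41 = (1413 + √321/9) + 41 = 1454 + √321/9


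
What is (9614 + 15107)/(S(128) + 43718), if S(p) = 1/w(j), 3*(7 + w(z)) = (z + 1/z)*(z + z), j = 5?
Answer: 766351/1355261 ≈ 0.56546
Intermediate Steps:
w(z) = -7 + 2*z*(z + 1/z)/3 (w(z) = -7 + ((z + 1/z)*(z + z))/3 = -7 + ((z + 1/z)*(2*z))/3 = -7 + (2*z*(z + 1/z))/3 = -7 + 2*z*(z + 1/z)/3)
S(p) = 3/31 (S(p) = 1/(-19/3 + (2/3)*5**2) = 1/(-19/3 + (2/3)*25) = 1/(-19/3 + 50/3) = 1/(31/3) = 3/31)
(9614 + 15107)/(S(128) + 43718) = (9614 + 15107)/(3/31 + 43718) = 24721/(1355261/31) = 24721*(31/1355261) = 766351/1355261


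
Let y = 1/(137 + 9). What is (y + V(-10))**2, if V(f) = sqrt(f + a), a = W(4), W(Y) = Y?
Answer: -127895/21316 + I*sqrt(6)/73 ≈ -6.0 + 0.033555*I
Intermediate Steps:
y = 1/146 ≈ 0.0068493
a = 4
V(f) = sqrt(4 + f) (V(f) = sqrt(f + 4) = sqrt(4 + f))
(y + V(-10))**2 = (1/146 + sqrt(4 - 10))**2 = (1/146 + sqrt(-6))**2 = (1/146 + I*sqrt(6))**2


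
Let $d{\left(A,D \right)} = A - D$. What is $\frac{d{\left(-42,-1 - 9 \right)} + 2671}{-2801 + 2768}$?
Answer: $- \frac{2639}{33} \approx -79.97$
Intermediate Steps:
$\frac{d{\left(-42,-1 - 9 \right)} + 2671}{-2801 + 2768} = \frac{\left(-42 - \left(-1 - 9\right)\right) + 2671}{-2801 + 2768} = \frac{\left(-42 - \left(-1 - 9\right)\right) + 2671}{-33} = \left(\left(-42 - -10\right) + 2671\right) \left(- \frac{1}{33}\right) = \left(\left(-42 + 10\right) + 2671\right) \left(- \frac{1}{33}\right) = \left(-32 + 2671\right) \left(- \frac{1}{33}\right) = 2639 \left(- \frac{1}{33}\right) = - \frac{2639}{33}$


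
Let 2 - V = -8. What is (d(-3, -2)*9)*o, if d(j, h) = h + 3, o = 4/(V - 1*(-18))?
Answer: 9/7 ≈ 1.2857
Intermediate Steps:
V = 10 (V = 2 - 1*(-8) = 2 + 8 = 10)
o = ⅐ (o = 4/(10 - 1*(-18)) = 4/(10 + 18) = 4/28 = 4*(1/28) = ⅐ ≈ 0.14286)
d(j, h) = 3 + h
(d(-3, -2)*9)*o = ((3 - 2)*9)*(⅐) = (1*9)*(⅐) = 9*(⅐) = 9/7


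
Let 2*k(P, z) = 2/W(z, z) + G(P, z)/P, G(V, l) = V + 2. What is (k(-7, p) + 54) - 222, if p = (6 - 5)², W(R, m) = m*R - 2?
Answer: -2361/14 ≈ -168.64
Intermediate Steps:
G(V, l) = 2 + V
W(R, m) = -2 + R*m (W(R, m) = R*m - 2 = -2 + R*m)
p = 1 (p = 1² = 1)
k(P, z) = 1/(-2 + z²) + (2 + P)/(2*P) (k(P, z) = (2/(-2 + z*z) + (2 + P)/P)/2 = (2/(-2 + z²) + (2 + P)/P)/2 = 1/(-2 + z²) + (2 + P)/(2*P))
(k(-7, p) + 54) - 222 = ((-7 + (-2 + 1²)*(2 - 7)/2)/((-7)*(-2 + 1²)) + 54) - 222 = (-(-7 + (½)*(-2 + 1)*(-5))/(7*(-2 + 1)) + 54) - 222 = (-⅐*(-7 + (½)*(-1)*(-5))/(-1) + 54) - 222 = (-⅐*(-1)*(-7 + 5/2) + 54) - 222 = (-⅐*(-1)*(-9/2) + 54) - 222 = (-9/14 + 54) - 222 = 747/14 - 222 = -2361/14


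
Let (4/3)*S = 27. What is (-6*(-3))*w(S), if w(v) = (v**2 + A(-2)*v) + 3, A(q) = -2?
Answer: 53649/8 ≈ 6706.1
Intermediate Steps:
S = 81/4 (S = (3/4)*27 = 81/4 ≈ 20.250)
w(v) = 3 + v**2 - 2*v (w(v) = (v**2 - 2*v) + 3 = 3 + v**2 - 2*v)
(-6*(-3))*w(S) = (-6*(-3))*(3 + (81/4)**2 - 2*81/4) = 18*(3 + 6561/16 - 81/2) = 18*(5961/16) = 53649/8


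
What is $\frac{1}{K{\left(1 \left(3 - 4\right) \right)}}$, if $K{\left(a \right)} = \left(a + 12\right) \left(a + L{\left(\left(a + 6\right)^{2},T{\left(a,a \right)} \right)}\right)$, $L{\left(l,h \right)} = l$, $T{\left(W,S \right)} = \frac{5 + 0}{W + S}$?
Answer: $\frac{1}{264} \approx 0.0037879$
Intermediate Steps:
$T{\left(W,S \right)} = \frac{5}{S + W}$
$K{\left(a \right)} = \left(12 + a\right) \left(a + \left(6 + a\right)^{2}\right)$ ($K{\left(a \right)} = \left(a + 12\right) \left(a + \left(a + 6\right)^{2}\right) = \left(12 + a\right) \left(a + \left(6 + a\right)^{2}\right)$)
$\frac{1}{K{\left(1 \left(3 - 4\right) \right)}} = \frac{1}{432 + \left(1 \left(3 - 4\right)\right)^{3} + 25 \left(1 \left(3 - 4\right)\right)^{2} + 192 \cdot 1 \left(3 - 4\right)} = \frac{1}{432 + \left(1 \left(-1\right)\right)^{3} + 25 \left(1 \left(-1\right)\right)^{2} + 192 \cdot 1 \left(-1\right)} = \frac{1}{432 + \left(-1\right)^{3} + 25 \left(-1\right)^{2} + 192 \left(-1\right)} = \frac{1}{432 - 1 + 25 \cdot 1 - 192} = \frac{1}{432 - 1 + 25 - 192} = \frac{1}{264}$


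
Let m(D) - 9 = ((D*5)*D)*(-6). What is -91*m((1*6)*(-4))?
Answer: 1571661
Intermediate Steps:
m(D) = 9 - 30*D² (m(D) = 9 + ((D*5)*D)*(-6) = 9 + ((5*D)*D)*(-6) = 9 + (5*D²)*(-6) = 9 - 30*D²)
-91*m((1*6)*(-4)) = -91*(9 - 30*((1*6)*(-4))²) = -91*(9 - 30*(6*(-4))²) = -91*(9 - 30*(-24)²) = -91*(9 - 30*576) = -91*(9 - 17280) = -91*(-17271) = 1571661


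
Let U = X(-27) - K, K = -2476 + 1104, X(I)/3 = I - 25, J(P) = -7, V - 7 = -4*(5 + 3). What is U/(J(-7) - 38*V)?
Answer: 1216/943 ≈ 1.2895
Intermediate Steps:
V = -25 (V = 7 - 4*(5 + 3) = 7 - 4*8 = 7 - 32 = -25)
X(I) = -75 + 3*I (X(I) = 3*(I - 25) = 3*(-25 + I) = -75 + 3*I)
K = -1372
U = 1216 (U = (-75 + 3*(-27)) - 1*(-1372) = (-75 - 81) + 1372 = -156 + 1372 = 1216)
U/(J(-7) - 38*V) = 1216/(-7 - 38*(-25)) = 1216/(-7 + 950) = 1216/943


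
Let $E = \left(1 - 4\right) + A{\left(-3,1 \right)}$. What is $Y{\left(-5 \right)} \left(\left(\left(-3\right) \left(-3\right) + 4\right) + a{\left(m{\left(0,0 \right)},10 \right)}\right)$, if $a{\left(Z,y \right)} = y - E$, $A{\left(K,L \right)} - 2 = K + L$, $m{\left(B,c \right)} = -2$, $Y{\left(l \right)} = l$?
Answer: $-130$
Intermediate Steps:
$A{\left(K,L \right)} = 2 + K + L$ ($A{\left(K,L \right)} = 2 + \left(K + L\right) = 2 + K + L$)
$E = -3$ ($E = \left(1 - 4\right) + \left(2 - 3 + 1\right) = -3 + 0 = -3$)
$a{\left(Z,y \right)} = 3 + y$ ($a{\left(Z,y \right)} = y - -3 = y + 3 = 3 + y$)
$Y{\left(-5 \right)} \left(\left(\left(-3\right) \left(-3\right) + 4\right) + a{\left(m{\left(0,0 \right)},10 \right)}\right) = - 5 \left(\left(\left(-3\right) \left(-3\right) + 4\right) + \left(3 + 10\right)\right) = - 5 \left(\left(9 + 4\right) + 13\right) = - 5 \left(13 + 13\right) = \left(-5\right) 26 = -130$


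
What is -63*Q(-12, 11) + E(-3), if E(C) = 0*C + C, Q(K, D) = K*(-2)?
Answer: -1515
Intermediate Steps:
Q(K, D) = -2*K
E(C) = C (E(C) = 0 + C = C)
-63*Q(-12, 11) + E(-3) = -(-126)*(-12) - 3 = -63*24 - 3 = -1512 - 3 = -1515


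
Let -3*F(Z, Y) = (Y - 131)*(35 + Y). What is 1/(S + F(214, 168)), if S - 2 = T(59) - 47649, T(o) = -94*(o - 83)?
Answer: -3/143684 ≈ -2.0879e-5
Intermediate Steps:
T(o) = 7802 - 94*o (T(o) = -94*(-83 + o) = 7802 - 94*o)
F(Z, Y) = -(-131 + Y)*(35 + Y)/3 (F(Z, Y) = -(Y - 131)*(35 + Y)/3 = -(-131 + Y)*(35 + Y)/3)
S = -45391 (S = 2 + ((7802 - 94*59) - 47649) = 2 + ((7802 - 5546) - 47649) = 2 + (2256 - 47649) = 2 - 45393 = -45391)
1/(S + F(214, 168)) = 1/(-45391 + (4585/3 + 32*168 - ⅓*168²)) = 1/(-45391 + (4585/3 + 5376 - ⅓*28224)) = 1/(-45391 + (4585/3 + 5376 - 9408)) = 1/(-45391 - 7511/3) = 1/(-143684/3) = -3/143684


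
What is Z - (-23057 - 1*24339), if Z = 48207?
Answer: 95603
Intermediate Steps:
Z - (-23057 - 1*24339) = 48207 - (-23057 - 1*24339) = 48207 - (-23057 - 24339) = 48207 - 1*(-47396) = 48207 + 47396 = 95603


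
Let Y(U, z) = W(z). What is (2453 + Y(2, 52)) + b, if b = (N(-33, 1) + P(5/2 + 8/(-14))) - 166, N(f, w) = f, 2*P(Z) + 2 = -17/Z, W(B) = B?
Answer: 62116/27 ≈ 2300.6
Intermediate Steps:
P(Z) = -1 - 17/(2*Z) (P(Z) = -1 + (-17/Z)/2 = -1 - 17/(2*Z))
Y(U, z) = z
b = -5519/27 (b = (-33 + (-17/2 - (5/2 + 8/(-14)))/(5/2 + 8/(-14))) - 166 = (-33 + (-17/2 - (5*(½) + 8*(-1/14)))/(5*(½) + 8*(-1/14))) - 166 = (-33 + (-17/2 - (5/2 - 4/7))/(5/2 - 4/7)) - 166 = (-33 + (-17/2 - 1*27/14)/(27/14)) - 166 = (-33 + 14*(-17/2 - 27/14)/27) - 166 = (-33 + (14/27)*(-73/7)) - 166 = (-33 - 146/27) - 166 = -1037/27 - 166 = -5519/27 ≈ -204.41)
(2453 + Y(2, 52)) + b = (2453 + 52) - 5519/27 = 2505 - 5519/27 = 62116/27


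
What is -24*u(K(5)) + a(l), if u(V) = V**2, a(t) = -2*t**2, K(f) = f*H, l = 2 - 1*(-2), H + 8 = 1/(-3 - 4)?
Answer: -1950968/49 ≈ -39816.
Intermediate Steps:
H = -57/7 (H = -8 + 1/(-3 - 4) = -8 + 1/(-7) = -8 - 1/7 = -57/7 ≈ -8.1429)
l = 4 (l = 2 + 2 = 4)
K(f) = -57*f/7 (K(f) = f*(-57/7) = -57*f/7)
-24*u(K(5)) + a(l) = -24*(-57/7*5)**2 - 2*4**2 = -24*(-285/7)**2 - 2*16 = -24*81225/49 - 32 = -1949400/49 - 32 = -1950968/49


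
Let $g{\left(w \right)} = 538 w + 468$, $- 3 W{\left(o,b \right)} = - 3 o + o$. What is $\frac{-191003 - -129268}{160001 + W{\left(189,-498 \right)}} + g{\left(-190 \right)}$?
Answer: $- \frac{16293304239}{160127} \approx -1.0175 \cdot 10^{5}$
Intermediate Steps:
$W{\left(o,b \right)} = \frac{2 o}{3}$ ($W{\left(o,b \right)} = - \frac{- 3 o + o}{3} = - \frac{\left(-2\right) o}{3} = \frac{2 o}{3}$)
$g{\left(w \right)} = 468 + 538 w$
$\frac{-191003 - -129268}{160001 + W{\left(189,-498 \right)}} + g{\left(-190 \right)} = \frac{-191003 - -129268}{160001 + \frac{2}{3} \cdot 189} + \left(468 + 538 \left(-190\right)\right) = \frac{-191003 + 129268}{160001 + 126} + \left(468 - 102220\right) = - \frac{61735}{160127} - 101752 = - \frac{16293304239}{160127}$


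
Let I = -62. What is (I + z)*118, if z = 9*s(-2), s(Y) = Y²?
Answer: -3068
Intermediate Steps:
z = 36 (z = 9*(-2)² = 9*4 = 36)
(I + z)*118 = (-62 + 36)*118 = -26*118 = -3068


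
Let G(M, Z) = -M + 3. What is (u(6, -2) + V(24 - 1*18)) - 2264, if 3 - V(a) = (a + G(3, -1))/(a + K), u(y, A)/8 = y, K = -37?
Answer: -68597/31 ≈ -2212.8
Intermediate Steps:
G(M, Z) = 3 - M
u(y, A) = 8*y
V(a) = 3 - a/(-37 + a) (V(a) = 3 - (a + (3 - 1*3))/(a - 37) = 3 - (a + (3 - 3))/(-37 + a) = 3 - (a + 0)/(-37 + a) = 3 - a/(-37 + a))
(u(6, -2) + V(24 - 1*18)) - 2264 = (8*6 + (-111 + 2*(24 - 1*18))/(-37 + (24 - 1*18))) - 2264 = (48 + (-111 + 2*(24 - 18))/(-37 + (24 - 18))) - 2264 = (48 + (-111 + 2*6)/(-37 + 6)) - 2264 = (48 + (-111 + 12)/(-31)) - 2264 = (48 - 1/31*(-99)) - 2264 = (48 + 99/31) - 2264 = 1587/31 - 2264 = -68597/31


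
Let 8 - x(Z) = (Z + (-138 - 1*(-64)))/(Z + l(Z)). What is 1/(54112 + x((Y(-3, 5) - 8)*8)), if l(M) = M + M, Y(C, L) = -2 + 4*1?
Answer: 72/3896579 ≈ 1.8478e-5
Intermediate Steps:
Y(C, L) = 2 (Y(C, L) = -2 + 4 = 2)
l(M) = 2*M
x(Z) = 8 - (-74 + Z)/(3*Z) (x(Z) = 8 - (Z + (-138 - 1*(-64)))/(Z + 2*Z) = 8 - (Z + (-138 + 64))/(3*Z) = 8 - (Z - 74)*1/(3*Z) = 8 - (-74 + Z)*1/(3*Z) = 8 - (-74 + Z)/(3*Z))
1/(54112 + x((Y(-3, 5) - 8)*8)) = 1/(54112 + (74 + 23*((2 - 8)*8))/(3*(((2 - 8)*8)))) = 1/(54112 + (74 + 23*(-6*8))/(3*((-6*8)))) = 1/(54112 + (⅓)*(74 + 23*(-48))/(-48)) = 1/(54112 + (⅓)*(-1/48)*(74 - 1104)) = 1/(54112 + (⅓)*(-1/48)*(-1030)) = 1/(54112 + 515/72) = 1/(3896579/72) = 72/3896579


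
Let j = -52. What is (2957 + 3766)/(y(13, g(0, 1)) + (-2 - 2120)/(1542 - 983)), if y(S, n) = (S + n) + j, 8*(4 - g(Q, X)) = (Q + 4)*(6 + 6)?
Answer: -1252719/8347 ≈ -150.08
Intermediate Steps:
g(Q, X) = -2 - 3*Q/2 (g(Q, X) = 4 - (Q + 4)*(6 + 6)/8 = 4 - (4 + Q)*12/8 = 4 - (48 + 12*Q)/8 = 4 + (-6 - 3*Q/2) = -2 - 3*Q/2)
y(S, n) = -52 + S + n (y(S, n) = (S + n) - 52 = -52 + S + n)
(2957 + 3766)/(y(13, g(0, 1)) + (-2 - 2120)/(1542 - 983)) = (2957 + 3766)/((-52 + 13 + (-2 - 3/2*0)) + (-2 - 2120)/(1542 - 983)) = 6723/((-52 + 13 + (-2 + 0)) - 2122/559) = 6723/((-52 + 13 - 2) - 2122*1/559) = 6723/(-41 - 2122/559) = 6723/(-25041/559) = 6723*(-559/25041) = -1252719/8347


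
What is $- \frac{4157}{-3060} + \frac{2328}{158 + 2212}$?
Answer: $\frac{565859}{241740} \approx 2.3408$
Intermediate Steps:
$- \frac{4157}{-3060} + \frac{2328}{158 + 2212} = \left(-4157\right) \left(- \frac{1}{3060}\right) + \frac{2328}{2370} = \frac{4157}{3060} + 2328 \cdot \frac{1}{2370} = \frac{4157}{3060} + \frac{388}{395} = \frac{565859}{241740}$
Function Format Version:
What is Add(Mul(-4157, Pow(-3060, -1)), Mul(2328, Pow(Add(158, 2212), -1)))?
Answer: Rational(565859, 241740) ≈ 2.3408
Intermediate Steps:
Add(Mul(-4157, Pow(-3060, -1)), Mul(2328, Pow(Add(158, 2212), -1))) = Add(Mul(-4157, Rational(-1, 3060)), Mul(2328, Pow(2370, -1))) = Add(Rational(4157, 3060), Mul(2328, Rational(1, 2370))) = Add(Rational(4157, 3060), Rational(388, 395)) = Rational(565859, 241740)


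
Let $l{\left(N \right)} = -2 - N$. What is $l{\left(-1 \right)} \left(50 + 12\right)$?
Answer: $-62$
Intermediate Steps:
$l{\left(-1 \right)} \left(50 + 12\right) = \left(-2 - -1\right) \left(50 + 12\right) = \left(-2 + 1\right) 62 = \left(-1\right) 62 = -62$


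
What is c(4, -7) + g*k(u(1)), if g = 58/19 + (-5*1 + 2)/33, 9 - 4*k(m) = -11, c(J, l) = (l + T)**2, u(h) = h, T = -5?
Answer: 33191/209 ≈ 158.81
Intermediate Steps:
c(J, l) = (-5 + l)**2 (c(J, l) = (l - 5)**2 = (-5 + l)**2)
k(m) = 5 (k(m) = 9/4 - 1/4*(-11) = 9/4 + 11/4 = 5)
g = 619/209 (g = 58*(1/19) + (-5 + 2)*(1/33) = 58/19 - 3*1/33 = 58/19 - 1/11 = 619/209 ≈ 2.9617)
c(4, -7) + g*k(u(1)) = (-5 - 7)**2 + (619/209)*5 = (-12)**2 + 3095/209 = 144 + 3095/209 = 33191/209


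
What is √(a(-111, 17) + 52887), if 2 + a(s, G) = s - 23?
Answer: √52751 ≈ 229.68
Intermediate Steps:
a(s, G) = -25 + s (a(s, G) = -2 + (s - 23) = -2 + (-23 + s) = -25 + s)
√(a(-111, 17) + 52887) = √((-25 - 111) + 52887) = √(-136 + 52887) = √52751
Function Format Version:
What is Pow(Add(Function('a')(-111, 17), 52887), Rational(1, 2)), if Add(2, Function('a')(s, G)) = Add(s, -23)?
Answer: Pow(52751, Rational(1, 2)) ≈ 229.68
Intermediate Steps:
Function('a')(s, G) = Add(-25, s) (Function('a')(s, G) = Add(-2, Add(s, -23)) = Add(-2, Add(-23, s)) = Add(-25, s))
Pow(Add(Function('a')(-111, 17), 52887), Rational(1, 2)) = Pow(Add(Add(-25, -111), 52887), Rational(1, 2)) = Pow(Add(-136, 52887), Rational(1, 2)) = Pow(52751, Rational(1, 2))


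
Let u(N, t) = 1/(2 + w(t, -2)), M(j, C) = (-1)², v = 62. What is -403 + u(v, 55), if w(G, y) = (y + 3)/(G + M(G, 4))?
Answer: -45483/113 ≈ -402.50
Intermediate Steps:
M(j, C) = 1
w(G, y) = (3 + y)/(1 + G) (w(G, y) = (y + 3)/(G + 1) = (3 + y)/(1 + G))
u(N, t) = 1/(2 + 1/(1 + t)) (u(N, t) = 1/(2 + (3 - 2)/(1 + t)) = 1/(2 + 1/(1 + t)))
-403 + u(v, 55) = -403 + (1 + 55)/(3 + 2*55) = -403 + 56/(3 + 110) = -403 + 56/113 = -45483/113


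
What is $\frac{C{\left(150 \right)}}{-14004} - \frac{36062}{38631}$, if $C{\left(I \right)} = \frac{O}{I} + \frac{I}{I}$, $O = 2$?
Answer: $- \frac{3156571213}{3381178275} \approx -0.93357$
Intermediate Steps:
$C{\left(I \right)} = 1 + \frac{2}{I}$ ($C{\left(I \right)} = \frac{2}{I} + \frac{I}{I} = \frac{2}{I} + 1 = 1 + \frac{2}{I}$)
$\frac{C{\left(150 \right)}}{-14004} - \frac{36062}{38631} = \frac{\frac{1}{150} \left(2 + 150\right)}{-14004} - \frac{36062}{38631} = \frac{1}{150} \cdot 152 \left(- \frac{1}{14004}\right) - \frac{36062}{38631} = \frac{76}{75} \left(- \frac{1}{14004}\right) - \frac{36062}{38631} = - \frac{19}{262575} - \frac{36062}{38631} = - \frac{3156571213}{3381178275}$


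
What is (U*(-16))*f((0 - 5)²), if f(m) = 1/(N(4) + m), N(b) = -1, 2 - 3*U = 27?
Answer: 50/9 ≈ 5.5556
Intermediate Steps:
U = -25/3 (U = ⅔ - ⅓*27 = ⅔ - 9 = -25/3 ≈ -8.3333)
f(m) = 1/(-1 + m)
(U*(-16))*f((0 - 5)²) = (-25/3*(-16))/(-1 + (0 - 5)²) = 400/(3*(-1 + (-5)²)) = 400/(3*(-1 + 25)) = (400/3)/24 = (400/3)*(1/24) = 50/9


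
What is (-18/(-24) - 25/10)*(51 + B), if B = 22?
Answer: -511/4 ≈ -127.75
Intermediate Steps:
(-18/(-24) - 25/10)*(51 + B) = (-18/(-24) - 25/10)*(51 + 22) = (-18*(-1/24) - 25*⅒)*73 = (¾ - 5/2)*73 = -7/4*73 = -511/4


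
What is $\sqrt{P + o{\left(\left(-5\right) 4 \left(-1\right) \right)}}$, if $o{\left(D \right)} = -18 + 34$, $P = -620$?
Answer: $2 i \sqrt{151} \approx 24.576 i$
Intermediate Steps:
$o{\left(D \right)} = 16$
$\sqrt{P + o{\left(\left(-5\right) 4 \left(-1\right) \right)}} = \sqrt{-620 + 16} = \sqrt{-604} = 2 i \sqrt{151}$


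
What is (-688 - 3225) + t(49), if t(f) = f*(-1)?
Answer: -3962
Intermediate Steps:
t(f) = -f
(-688 - 3225) + t(49) = (-688 - 3225) - 1*49 = -3913 - 49 = -3962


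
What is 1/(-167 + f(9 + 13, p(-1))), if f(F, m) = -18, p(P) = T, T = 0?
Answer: -1/185 ≈ -0.0054054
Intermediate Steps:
p(P) = 0
1/(-167 + f(9 + 13, p(-1))) = 1/(-167 - 18) = 1/(-185) = -1/185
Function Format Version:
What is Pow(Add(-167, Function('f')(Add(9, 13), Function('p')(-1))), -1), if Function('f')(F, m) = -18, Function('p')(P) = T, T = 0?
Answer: Rational(-1, 185) ≈ -0.0054054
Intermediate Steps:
Function('p')(P) = 0
Pow(Add(-167, Function('f')(Add(9, 13), Function('p')(-1))), -1) = Pow(Add(-167, -18), -1) = Pow(-185, -1) = Rational(-1, 185)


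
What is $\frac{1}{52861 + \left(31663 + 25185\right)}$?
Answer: $\frac{1}{109709} \approx 9.115 \cdot 10^{-6}$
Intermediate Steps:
$\frac{1}{52861 + \left(31663 + 25185\right)} = \frac{1}{52861 + 56848} = \frac{1}{109709}$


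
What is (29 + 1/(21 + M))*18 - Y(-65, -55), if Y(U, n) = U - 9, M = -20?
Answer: 614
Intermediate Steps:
Y(U, n) = -9 + U
(29 + 1/(21 + M))*18 - Y(-65, -55) = (29 + 1/(21 - 20))*18 - (-9 - 65) = (29 + 1/1)*18 - 1*(-74) = (29 + 1)*18 + 74 = 30*18 + 74 = 540 + 74 = 614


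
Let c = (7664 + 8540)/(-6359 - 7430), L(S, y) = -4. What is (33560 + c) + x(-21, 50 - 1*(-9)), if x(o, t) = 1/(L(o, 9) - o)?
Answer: 7866638601/234413 ≈ 33559.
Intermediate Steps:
x(o, t) = 1/(-4 - o)
c = -16204/13789 (c = 16204/(-13789) = 16204*(-1/13789) = -16204/13789 ≈ -1.1751)
(33560 + c) + x(-21, 50 - 1*(-9)) = (33560 - 16204/13789) - 1/(4 - 21) = 462742636/13789 - 1/(-17) = 462742636/13789 - 1*(-1/17) = 462742636/13789 + 1/17 = 7866638601/234413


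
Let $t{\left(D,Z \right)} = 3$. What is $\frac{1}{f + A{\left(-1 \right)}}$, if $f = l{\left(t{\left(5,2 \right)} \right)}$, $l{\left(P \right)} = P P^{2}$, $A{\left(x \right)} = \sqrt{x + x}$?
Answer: $\frac{27}{731} - \frac{i \sqrt{2}}{731} \approx 0.036936 - 0.0019346 i$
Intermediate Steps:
$A{\left(x \right)} = \sqrt{2} \sqrt{x}$ ($A{\left(x \right)} = \sqrt{2 x} = \sqrt{2} \sqrt{x}$)
$l{\left(P \right)} = P^{3}$
$f = 27$ ($f = 3^{3} = 27$)
$\frac{1}{f + A{\left(-1 \right)}} = \frac{1}{27 + \sqrt{2} \sqrt{-1}} = \frac{1}{27 + \sqrt{2} i} = \frac{1}{27 + i \sqrt{2}}$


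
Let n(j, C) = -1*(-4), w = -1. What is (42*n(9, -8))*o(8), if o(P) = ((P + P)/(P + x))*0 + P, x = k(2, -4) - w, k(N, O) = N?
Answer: 1344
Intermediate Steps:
n(j, C) = 4
x = 3 (x = 2 - 1*(-1) = 2 + 1 = 3)
o(P) = P (o(P) = ((P + P)/(P + 3))*0 + P = ((2*P)/(3 + P))*0 + P = (2*P/(3 + P))*0 + P = 0 + P = P)
(42*n(9, -8))*o(8) = (42*4)*8 = 168*8 = 1344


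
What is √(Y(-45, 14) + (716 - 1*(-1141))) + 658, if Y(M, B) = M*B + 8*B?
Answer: 658 + √1339 ≈ 694.59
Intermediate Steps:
Y(M, B) = 8*B + B*M (Y(M, B) = B*M + 8*B = 8*B + B*M)
√(Y(-45, 14) + (716 - 1*(-1141))) + 658 = √(14*(8 - 45) + (716 - 1*(-1141))) + 658 = √(14*(-37) + (716 + 1141)) + 658 = √(-518 + 1857) + 658 = √1339 + 658 = 658 + √1339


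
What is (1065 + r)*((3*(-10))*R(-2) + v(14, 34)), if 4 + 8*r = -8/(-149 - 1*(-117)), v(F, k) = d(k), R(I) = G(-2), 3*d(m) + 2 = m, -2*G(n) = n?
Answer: -329295/16 ≈ -20581.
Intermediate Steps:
G(n) = -n/2
d(m) = -⅔ + m/3
R(I) = 1 (R(I) = -½*(-2) = 1)
v(F, k) = -⅔ + k/3
r = -15/32 (r = -½ + (-8/(-149 - 1*(-117)))/8 = -½ + (-8/(-149 + 117))/8 = -½ + (-8/(-32))/8 = -½ + (-8*(-1/32))/8 = -½ + (⅛)*(¼) = -½ + 1/32 = -15/32 ≈ -0.46875)
(1065 + r)*((3*(-10))*R(-2) + v(14, 34)) = (1065 - 15/32)*((3*(-10))*1 + (-⅔ + (⅓)*34)) = 34065*(-30*1 + (-⅔ + 34/3))/32 = 34065*(-30 + 32/3)/32 = (34065/32)*(-58/3) = -329295/16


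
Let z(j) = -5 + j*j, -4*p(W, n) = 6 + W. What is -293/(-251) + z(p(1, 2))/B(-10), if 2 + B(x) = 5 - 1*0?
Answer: 6283/12048 ≈ 0.52150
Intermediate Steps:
p(W, n) = -3/2 - W/4 (p(W, n) = -(6 + W)/4 = -3/2 - W/4)
z(j) = -5 + j²
B(x) = 3 (B(x) = -2 + (5 - 1*0) = -2 + (5 + 0) = -2 + 5 = 3)
-293/(-251) + z(p(1, 2))/B(-10) = -293/(-251) + (-5 + (-3/2 - ¼*1)²)/3 = -293*(-1/251) + (-5 + (-3/2 - ¼)²)*(⅓) = 293/251 + (-5 + (-7/4)²)*(⅓) = 293/251 + (-5 + 49/16)*(⅓) = 293/251 - 31/16*⅓ = 293/251 - 31/48 = 6283/12048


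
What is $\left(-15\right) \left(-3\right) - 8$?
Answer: $37$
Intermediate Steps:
$\left(-15\right) \left(-3\right) - 8 = 45 - 8 = 37$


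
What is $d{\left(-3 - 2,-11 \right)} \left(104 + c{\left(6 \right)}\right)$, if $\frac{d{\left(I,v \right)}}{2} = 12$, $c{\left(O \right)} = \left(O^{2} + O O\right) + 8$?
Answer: $4416$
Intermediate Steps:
$c{\left(O \right)} = 8 + 2 O^{2}$ ($c{\left(O \right)} = \left(O^{2} + O^{2}\right) + 8 = 2 O^{2} + 8 = 8 + 2 O^{2}$)
$d{\left(I,v \right)} = 24$ ($d{\left(I,v \right)} = 2 \cdot 12 = 24$)
$d{\left(-3 - 2,-11 \right)} \left(104 + c{\left(6 \right)}\right) = 24 \left(104 + \left(8 + 2 \cdot 6^{2}\right)\right) = 24 \left(104 + \left(8 + 2 \cdot 36\right)\right) = 24 \left(104 + \left(8 + 72\right)\right) = 24 \left(104 + 80\right) = 24 \cdot 184 = 4416$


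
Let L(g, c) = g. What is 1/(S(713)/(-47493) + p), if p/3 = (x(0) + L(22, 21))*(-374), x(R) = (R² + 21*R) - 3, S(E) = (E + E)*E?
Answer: -47493/1013472512 ≈ -4.6862e-5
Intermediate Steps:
S(E) = 2*E² (S(E) = (2*E)*E = 2*E²)
x(R) = -3 + R² + 21*R
p = -21318 (p = 3*(((-3 + 0² + 21*0) + 22)*(-374)) = 3*(((-3 + 0 + 0) + 22)*(-374)) = 3*((-3 + 22)*(-374)) = 3*(19*(-374)) = 3*(-7106) = -21318)
1/(S(713)/(-47493) + p) = 1/((2*713²)/(-47493) - 21318) = 1/((2*508369)*(-1/47493) - 21318) = 1/(1016738*(-1/47493) - 21318) = 1/(-1016738/47493 - 21318) = 1/(-1013472512/47493) = -47493/1013472512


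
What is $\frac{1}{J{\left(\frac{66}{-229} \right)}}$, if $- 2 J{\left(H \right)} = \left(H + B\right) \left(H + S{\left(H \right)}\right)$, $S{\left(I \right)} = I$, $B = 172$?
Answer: $\frac{52441}{2595252} \approx 0.020207$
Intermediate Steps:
$J{\left(H \right)} = - H \left(172 + H\right)$ ($J{\left(H \right)} = - \frac{\left(H + 172\right) \left(H + H\right)}{2} = - \frac{\left(172 + H\right) 2 H}{2} = - \frac{2 H \left(172 + H\right)}{2} = - H \left(172 + H\right)$)
$\frac{1}{J{\left(\frac{66}{-229} \right)}} = \frac{1}{\frac{66}{-229} \left(-172 - \frac{66}{-229}\right)} = \frac{1}{66 \left(- \frac{1}{229}\right) \left(-172 - 66 \left(- \frac{1}{229}\right)\right)} = \frac{1}{\left(- \frac{66}{229}\right) \left(-172 - - \frac{66}{229}\right)} = \frac{1}{\left(- \frac{66}{229}\right) \left(-172 + \frac{66}{229}\right)} = \frac{1}{\left(- \frac{66}{229}\right) \left(- \frac{39322}{229}\right)} = \frac{1}{\frac{2595252}{52441}} = \frac{52441}{2595252}$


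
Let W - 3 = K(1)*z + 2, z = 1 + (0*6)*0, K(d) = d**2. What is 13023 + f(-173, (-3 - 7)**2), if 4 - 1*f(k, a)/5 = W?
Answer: 13013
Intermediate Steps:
z = 1 (z = 1 + 0*0 = 1 + 0 = 1)
W = 6 (W = 3 + (1**2*1 + 2) = 3 + (1*1 + 2) = 3 + (1 + 2) = 3 + 3 = 6)
f(k, a) = -10 (f(k, a) = 20 - 5*6 = 20 - 30 = -10)
13023 + f(-173, (-3 - 7)**2) = 13023 - 10 = 13013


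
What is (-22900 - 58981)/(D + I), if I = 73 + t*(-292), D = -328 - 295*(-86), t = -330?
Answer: -81881/121475 ≈ -0.67406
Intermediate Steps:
D = 25042 (D = -328 + 25370 = 25042)
I = 96433 (I = 73 - 330*(-292) = 73 + 96360 = 96433)
(-22900 - 58981)/(D + I) = (-22900 - 58981)/(25042 + 96433) = -81881/121475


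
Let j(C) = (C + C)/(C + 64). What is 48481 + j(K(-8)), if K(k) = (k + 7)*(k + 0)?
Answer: 436331/9 ≈ 48481.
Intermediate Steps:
K(k) = k*(7 + k) (K(k) = (7 + k)*k = k*(7 + k))
j(C) = 2*C/(64 + C) (j(C) = (2*C)/(64 + C) = 2*C/(64 + C))
48481 + j(K(-8)) = 48481 + 2*(-8*(7 - 8))/(64 - 8*(7 - 8)) = 48481 + 2*(-8*(-1))/(64 - 8*(-1)) = 48481 + 2*8/(64 + 8) = 48481 + 2*8/72 = 48481 + 2*8*(1/72) = 48481 + 2/9 = 436331/9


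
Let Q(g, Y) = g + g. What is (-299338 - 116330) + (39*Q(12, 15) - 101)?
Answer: -414833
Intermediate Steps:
Q(g, Y) = 2*g
(-299338 - 116330) + (39*Q(12, 15) - 101) = (-299338 - 116330) + (39*(2*12) - 101) = -415668 + (39*24 - 101) = -415668 + (936 - 101) = -415668 + 835 = -414833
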